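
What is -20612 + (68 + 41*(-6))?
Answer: -20790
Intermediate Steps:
-20612 + (68 + 41*(-6)) = -20612 + (68 - 246) = -20612 - 178 = -20790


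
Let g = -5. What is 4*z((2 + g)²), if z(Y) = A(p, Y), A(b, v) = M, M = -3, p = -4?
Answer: -12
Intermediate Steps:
A(b, v) = -3
z(Y) = -3
4*z((2 + g)²) = 4*(-3) = -12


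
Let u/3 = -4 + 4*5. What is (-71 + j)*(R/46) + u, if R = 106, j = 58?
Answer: 415/23 ≈ 18.043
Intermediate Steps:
u = 48 (u = 3*(-4 + 4*5) = 3*(-4 + 20) = 3*16 = 48)
(-71 + j)*(R/46) + u = (-71 + 58)*(106/46) + 48 = -1378/46 + 48 = -13*53/23 + 48 = -689/23 + 48 = 415/23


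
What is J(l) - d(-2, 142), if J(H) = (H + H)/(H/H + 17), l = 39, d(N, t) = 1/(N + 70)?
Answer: 881/204 ≈ 4.3186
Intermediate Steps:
d(N, t) = 1/(70 + N)
J(H) = H/9 (J(H) = (2*H)/(1 + 17) = (2*H)/18 = (2*H)*(1/18) = H/9)
J(l) - d(-2, 142) = (⅑)*39 - 1/(70 - 2) = 13/3 - 1/68 = 881/204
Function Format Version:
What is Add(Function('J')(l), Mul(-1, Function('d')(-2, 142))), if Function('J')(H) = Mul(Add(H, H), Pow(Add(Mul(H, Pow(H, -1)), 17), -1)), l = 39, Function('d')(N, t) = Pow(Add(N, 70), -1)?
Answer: Rational(881, 204) ≈ 4.3186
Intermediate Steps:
Function('d')(N, t) = Pow(Add(70, N), -1)
Function('J')(H) = Mul(Rational(1, 9), H) (Function('J')(H) = Mul(Mul(2, H), Pow(Add(1, 17), -1)) = Mul(Mul(2, H), Pow(18, -1)) = Mul(Mul(2, H), Rational(1, 18)) = Mul(Rational(1, 9), H))
Add(Function('J')(l), Mul(-1, Function('d')(-2, 142))) = Add(Mul(Rational(1, 9), 39), Mul(-1, Pow(Add(70, -2), -1))) = Add(Rational(13, 3), Mul(-1, Pow(68, -1))) = Add(Rational(13, 3), Mul(-1, Rational(1, 68))) = Add(Rational(13, 3), Rational(-1, 68)) = Rational(881, 204)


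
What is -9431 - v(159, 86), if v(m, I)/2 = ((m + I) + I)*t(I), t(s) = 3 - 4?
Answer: -8769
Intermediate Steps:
t(s) = -1
v(m, I) = -4*I - 2*m (v(m, I) = 2*(((m + I) + I)*(-1)) = 2*(((I + m) + I)*(-1)) = 2*((m + 2*I)*(-1)) = 2*(-m - 2*I) = -4*I - 2*m)
-9431 - v(159, 86) = -9431 - (-4*86 - 2*159) = -9431 - (-344 - 318) = -9431 - 1*(-662) = -9431 + 662 = -8769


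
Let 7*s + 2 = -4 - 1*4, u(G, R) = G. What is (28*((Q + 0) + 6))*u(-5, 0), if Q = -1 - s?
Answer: -900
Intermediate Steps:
s = -10/7 (s = -2/7 + (-4 - 1*4)/7 = -2/7 + (-4 - 4)/7 = -2/7 + (⅐)*(-8) = -2/7 - 8/7 = -10/7 ≈ -1.4286)
Q = 3/7 (Q = -1 - 1*(-10/7) = -1 + 10/7 = 3/7 ≈ 0.42857)
(28*((Q + 0) + 6))*u(-5, 0) = (28*((3/7 + 0) + 6))*(-5) = (28*(3/7 + 6))*(-5) = (28*(45/7))*(-5) = 180*(-5) = -900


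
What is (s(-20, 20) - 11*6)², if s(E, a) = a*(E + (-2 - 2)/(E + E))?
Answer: 215296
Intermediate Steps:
s(E, a) = a*(E - 2/E) (s(E, a) = a*(E - 4*1/(2*E)) = a*(E - 2/E))
(s(-20, 20) - 11*6)² = (20*(-2 + (-20)²)/(-20) - 11*6)² = (20*(-1/20)*(-2 + 400) - 66)² = (20*(-1/20)*398 - 66)² = (-398 - 66)² = (-464)² = 215296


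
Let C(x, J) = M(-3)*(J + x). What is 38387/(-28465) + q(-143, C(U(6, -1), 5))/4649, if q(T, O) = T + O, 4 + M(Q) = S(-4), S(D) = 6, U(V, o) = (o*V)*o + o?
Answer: -181962358/132333785 ≈ -1.3750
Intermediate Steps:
U(V, o) = o + V*o**2 (U(V, o) = (V*o)*o + o = V*o**2 + o = o + V*o**2)
M(Q) = 2 (M(Q) = -4 + 6 = 2)
C(x, J) = 2*J + 2*x (C(x, J) = 2*(J + x) = 2*J + 2*x)
q(T, O) = O + T
38387/(-28465) + q(-143, C(U(6, -1), 5))/4649 = 38387/(-28465) + ((2*5 + 2*(-(1 + 6*(-1)))) - 143)/4649 = 38387*(-1/28465) + ((10 + 2*(-(1 - 6))) - 143)*(1/4649) = -38387/28465 + ((10 + 2*(-1*(-5))) - 143)*(1/4649) = -38387/28465 + ((10 + 2*5) - 143)*(1/4649) = -38387/28465 + ((10 + 10) - 143)*(1/4649) = -38387/28465 + (20 - 143)*(1/4649) = -38387/28465 - 123*1/4649 = -38387/28465 - 123/4649 = -181962358/132333785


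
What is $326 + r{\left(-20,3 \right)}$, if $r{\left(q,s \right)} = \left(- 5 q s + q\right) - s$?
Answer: $603$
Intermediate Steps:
$r{\left(q,s \right)} = q - s - 5 q s$ ($r{\left(q,s \right)} = \left(- 5 q s + q\right) - s = \left(q - 5 q s\right) - s = q - s - 5 q s$)
$326 + r{\left(-20,3 \right)} = 326 - \left(23 - 300\right) = 326 - -277 = 326 + 277 = 603$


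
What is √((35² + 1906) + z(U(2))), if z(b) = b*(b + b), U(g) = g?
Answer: √3139 ≈ 56.027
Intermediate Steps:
z(b) = 2*b² (z(b) = b*(2*b) = 2*b²)
√((35² + 1906) + z(U(2))) = √((35² + 1906) + 2*2²) = √((1225 + 1906) + 2*4) = √(3131 + 8) = √3139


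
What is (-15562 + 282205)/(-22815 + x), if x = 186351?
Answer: 88881/54512 ≈ 1.6305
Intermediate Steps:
(-15562 + 282205)/(-22815 + x) = (-15562 + 282205)/(-22815 + 186351) = 266643/163536 = 266643*(1/163536) = 88881/54512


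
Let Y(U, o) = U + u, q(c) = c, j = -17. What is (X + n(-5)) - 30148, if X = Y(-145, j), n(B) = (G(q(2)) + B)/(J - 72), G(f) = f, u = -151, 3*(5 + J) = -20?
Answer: -7641435/251 ≈ -30444.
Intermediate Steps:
J = -35/3 (J = -5 + (⅓)*(-20) = -5 - 20/3 = -35/3 ≈ -11.667)
n(B) = -6/251 - 3*B/251 (n(B) = (2 + B)/(-35/3 - 72) = (2 + B)/(-251/3) = (2 + B)*(-3/251) = -6/251 - 3*B/251)
Y(U, o) = -151 + U (Y(U, o) = U - 151 = -151 + U)
X = -296 (X = -151 - 145 = -296)
(X + n(-5)) - 30148 = (-296 + (-6/251 - 3/251*(-5))) - 30148 = (-296 + (-6/251 + 15/251)) - 30148 = (-296 + 9/251) - 30148 = -74287/251 - 30148 = -7641435/251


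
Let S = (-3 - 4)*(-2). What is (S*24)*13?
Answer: 4368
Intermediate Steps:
S = 14 (S = -7*(-2) = 14)
(S*24)*13 = (14*24)*13 = 336*13 = 4368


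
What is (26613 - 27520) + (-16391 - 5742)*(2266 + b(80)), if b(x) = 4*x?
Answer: -57236845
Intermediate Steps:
(26613 - 27520) + (-16391 - 5742)*(2266 + b(80)) = (26613 - 27520) + (-16391 - 5742)*(2266 + 4*80) = -907 - 22133*(2266 + 320) = -907 - 22133*2586 = -907 - 57235938 = -57236845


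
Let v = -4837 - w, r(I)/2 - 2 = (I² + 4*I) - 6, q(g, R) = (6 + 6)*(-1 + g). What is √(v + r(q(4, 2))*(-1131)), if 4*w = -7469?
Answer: I*√13004807/2 ≈ 1803.1*I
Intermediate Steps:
w = -7469/4 (w = (¼)*(-7469) = -7469/4 ≈ -1867.3)
q(g, R) = -12 + 12*g (q(g, R) = 12*(-1 + g) = -12 + 12*g)
r(I) = -8 + 2*I² + 8*I (r(I) = 4 + 2*((I² + 4*I) - 6) = 4 + 2*(-6 + I² + 4*I) = 4 + (-12 + 2*I² + 8*I) = -8 + 2*I² + 8*I)
v = -11879/4 (v = -4837 - 1*(-7469/4) = -4837 + 7469/4 = -11879/4 ≈ -2969.8)
√(v + r(q(4, 2))*(-1131)) = √(-11879/4 + (-8 + 2*(-12 + 12*4)² + 8*(-12 + 12*4))*(-1131)) = √(-11879/4 + (-8 + 2*(-12 + 48)² + 8*(-12 + 48))*(-1131)) = √(-11879/4 + (-8 + 2*36² + 8*36)*(-1131)) = √(-11879/4 + (-8 + 2*1296 + 288)*(-1131)) = √(-11879/4 + (-8 + 2592 + 288)*(-1131)) = √(-11879/4 + 2872*(-1131)) = √(-11879/4 - 3248232) = √(-13004807/4) = I*√13004807/2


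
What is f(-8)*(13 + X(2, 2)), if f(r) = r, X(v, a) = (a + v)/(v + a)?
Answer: -112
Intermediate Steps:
X(v, a) = 1 (X(v, a) = (a + v)/(a + v) = 1)
f(-8)*(13 + X(2, 2)) = -8*(13 + 1) = -8*14 = -112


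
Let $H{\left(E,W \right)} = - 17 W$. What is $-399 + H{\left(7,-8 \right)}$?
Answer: $-263$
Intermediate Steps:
$-399 + H{\left(7,-8 \right)} = -399 - -136 = -399 + 136 = -263$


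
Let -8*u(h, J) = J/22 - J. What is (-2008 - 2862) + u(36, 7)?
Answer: -856973/176 ≈ -4869.2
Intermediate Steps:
u(h, J) = 21*J/176 (u(h, J) = -(J/22 - J)/8 = -(-21)*J/176 = 21*J/176)
(-2008 - 2862) + u(36, 7) = (-2008 - 2862) + (21/176)*7 = -4870 + 147/176 = -856973/176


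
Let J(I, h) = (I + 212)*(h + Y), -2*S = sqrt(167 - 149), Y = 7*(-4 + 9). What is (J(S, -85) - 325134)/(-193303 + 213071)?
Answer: -23981/1412 + 75*sqrt(2)/19768 ≈ -16.978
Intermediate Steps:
Y = 35 (Y = 7*5 = 35)
S = -3*sqrt(2)/2 (S = -sqrt(167 - 149)/2 = -3*sqrt(2)/2 ≈ -2.1213)
J(I, h) = (35 + h)*(212 + I) (J(I, h) = (I + 212)*(h + 35) = (212 + I)*(35 + h) = (35 + h)*(212 + I))
(J(S, -85) - 325134)/(-193303 + 213071) = ((7420 + 35*(-3*sqrt(2)/2) + 212*(-85) - 3*sqrt(2)/2*(-85)) - 325134)/(-193303 + 213071) = ((7420 - 105*sqrt(2)/2 - 18020 + 255*sqrt(2)/2) - 325134)/19768 = ((-10600 + 75*sqrt(2)) - 325134)*(1/19768) = (-335734 + 75*sqrt(2))*(1/19768) = -23981/1412 + 75*sqrt(2)/19768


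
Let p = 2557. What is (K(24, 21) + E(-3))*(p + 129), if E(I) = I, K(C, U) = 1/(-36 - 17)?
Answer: -429760/53 ≈ -8108.7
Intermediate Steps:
K(C, U) = -1/53 (K(C, U) = 1/(-53) = -1/53)
(K(24, 21) + E(-3))*(p + 129) = (-1/53 - 3)*(2557 + 129) = -160/53*2686 = -429760/53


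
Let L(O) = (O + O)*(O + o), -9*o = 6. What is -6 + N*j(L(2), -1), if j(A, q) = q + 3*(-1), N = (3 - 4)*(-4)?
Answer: -22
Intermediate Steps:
o = -⅔ (o = -⅑*6 = -⅔ ≈ -0.66667)
N = 4 (N = -1*(-4) = 4)
L(O) = 2*O*(-⅔ + O) (L(O) = (O + O)*(O - ⅔) = (2*O)*(-⅔ + O) = 2*O*(-⅔ + O))
j(A, q) = -3 + q (j(A, q) = q - 3 = -3 + q)
-6 + N*j(L(2), -1) = -6 + 4*(-3 - 1) = -6 + 4*(-4) = -6 - 16 = -22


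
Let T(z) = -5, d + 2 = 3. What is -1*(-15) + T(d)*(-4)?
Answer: 35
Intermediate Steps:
d = 1 (d = -2 + 3 = 1)
-1*(-15) + T(d)*(-4) = -1*(-15) - 5*(-4) = 15 + 20 = 35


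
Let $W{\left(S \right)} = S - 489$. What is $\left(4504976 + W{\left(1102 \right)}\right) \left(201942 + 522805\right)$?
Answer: $3265412110983$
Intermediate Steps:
$W{\left(S \right)} = -489 + S$
$\left(4504976 + W{\left(1102 \right)}\right) \left(201942 + 522805\right) = \left(4504976 + \left(-489 + 1102\right)\right) \left(201942 + 522805\right) = \left(4504976 + 613\right) 724747 = 4505589 \cdot 724747 = 3265412110983$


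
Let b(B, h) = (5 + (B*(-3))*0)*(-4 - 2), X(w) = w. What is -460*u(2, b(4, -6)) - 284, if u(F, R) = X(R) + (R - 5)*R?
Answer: -469484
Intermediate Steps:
b(B, h) = -30 (b(B, h) = (5 - 3*B*0)*(-6) = (5 + 0)*(-6) = 5*(-6) = -30)
u(F, R) = R + R*(-5 + R) (u(F, R) = R + (R - 5)*R = R + (-5 + R)*R = R + R*(-5 + R))
-460*u(2, b(4, -6)) - 284 = -(-13800)*(-4 - 30) - 284 = -(-13800)*(-34) - 284 = -460*1020 - 284 = -469200 - 284 = -469484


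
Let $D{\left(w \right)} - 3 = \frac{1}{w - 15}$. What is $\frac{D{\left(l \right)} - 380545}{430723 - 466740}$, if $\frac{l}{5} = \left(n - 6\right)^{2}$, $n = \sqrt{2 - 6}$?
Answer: $\frac{2696140041}{255180445} - \frac{24 i}{255180445} \approx 10.566 - 9.4051 \cdot 10^{-8} i$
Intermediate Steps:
$n = 2 i$ ($n = \sqrt{-4} = 2 i \approx 2.0 i$)
$l = 5 \left(-6 + 2 i\right)^{2}$ ($l = 5 \left(2 i - 6\right)^{2} = 5 \left(-6 + 2 i\right)^{2} \approx 160.0 - 120.0 i$)
$D{\left(w \right)} = 3 + \frac{1}{-15 + w}$ ($D{\left(w \right)} = 3 + \frac{1}{w - 15} = 3 + \frac{1}{-15 + w}$)
$\frac{D{\left(l \right)} - 380545}{430723 - 466740} = \frac{\frac{-44 + 3 \left(160 - 120 i\right)}{-15 + \left(160 - 120 i\right)} - 380545}{430723 - 466740} = \frac{\frac{-44 + \left(480 - 360 i\right)}{145 - 120 i} - 380545}{-36017} = \left(\frac{145 + 120 i}{35425} \left(436 - 360 i\right) - 380545\right) \left(- \frac{1}{36017}\right) = \left(\frac{\left(145 + 120 i\right) \left(436 - 360 i\right)}{35425} - 380545\right) \left(- \frac{1}{36017}\right) = \left(-380545 + \frac{\left(145 + 120 i\right) \left(436 - 360 i\right)}{35425}\right) \left(- \frac{1}{36017}\right) = \frac{380545}{36017} - \frac{\left(145 + 120 i\right) \left(436 - 360 i\right)}{1275902225}$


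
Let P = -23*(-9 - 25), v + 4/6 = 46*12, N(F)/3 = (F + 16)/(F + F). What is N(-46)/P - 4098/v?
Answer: -221082669/29748844 ≈ -7.4316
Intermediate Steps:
N(F) = 3*(16 + F)/(2*F) (N(F) = 3*((F + 16)/(F + F)) = 3*((16 + F)/((2*F))) = 3*((16 + F)*(1/(2*F))) = 3*((16 + F)/(2*F)) = 3*(16 + F)/(2*F))
v = 1654/3 (v = -⅔ + 46*12 = -⅔ + 552 = 1654/3 ≈ 551.33)
P = 782 (P = -23*(-34) = 782)
N(-46)/P - 4098/v = (3/2 + 24/(-46))/782 - 4098/1654/3 = (3/2 + 24*(-1/46))*(1/782) - 4098*3/1654 = (3/2 - 12/23)*(1/782) - 6147/827 = (45/46)*(1/782) - 6147/827 = 45/35972 - 6147/827 = -221082669/29748844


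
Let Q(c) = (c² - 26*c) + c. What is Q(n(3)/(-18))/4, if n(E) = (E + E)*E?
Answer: 13/2 ≈ 6.5000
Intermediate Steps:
n(E) = 2*E² (n(E) = (2*E)*E = 2*E²)
Q(c) = c² - 25*c
Q(n(3)/(-18))/4 = (((2*3²)/(-18))*(-25 + (2*3²)/(-18)))/4 = (((2*9)*(-1/18))*(-25 + (2*9)*(-1/18)))/4 = ((18*(-1/18))*(-25 + 18*(-1/18)))/4 = (-(-25 - 1))/4 = (-1*(-26))/4 = (¼)*26 = 13/2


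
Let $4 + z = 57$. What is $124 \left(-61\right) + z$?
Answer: $-7511$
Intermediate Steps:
$z = 53$ ($z = -4 + 57 = 53$)
$124 \left(-61\right) + z = 124 \left(-61\right) + 53 = -7564 + 53 = -7511$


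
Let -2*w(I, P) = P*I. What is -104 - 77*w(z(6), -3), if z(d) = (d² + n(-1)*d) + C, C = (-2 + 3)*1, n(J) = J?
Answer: -7369/2 ≈ -3684.5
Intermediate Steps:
C = 1 (C = 1*1 = 1)
z(d) = 1 + d² - d (z(d) = (d² - d) + 1 = 1 + d² - d)
w(I, P) = -I*P/2 (w(I, P) = -P*I/2 = -I*P/2)
-104 - 77*w(z(6), -3) = -104 - (-77)*(1 + 6² - 1*6)*(-3)/2 = -104 - (-77)*(1 + 36 - 6)*(-3)/2 = -104 - (-77)*31*(-3)/2 = -104 - 77*93/2 = -104 - 7161/2 = -7369/2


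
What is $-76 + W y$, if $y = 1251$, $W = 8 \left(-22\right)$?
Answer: $-220252$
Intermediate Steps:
$W = -176$
$-76 + W y = -76 - 220176 = -220252$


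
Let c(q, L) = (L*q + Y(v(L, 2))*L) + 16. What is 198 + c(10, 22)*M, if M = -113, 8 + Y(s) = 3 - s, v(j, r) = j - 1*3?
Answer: 33194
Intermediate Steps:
v(j, r) = -3 + j (v(j, r) = j - 3 = -3 + j)
Y(s) = -5 - s (Y(s) = -8 + (3 - s) = -5 - s)
c(q, L) = 16 + L*q + L*(-2 - L) (c(q, L) = (L*q + (-5 - (-3 + L))*L) + 16 = (L*q + (-5 + (3 - L))*L) + 16 = (L*q + (-2 - L)*L) + 16 = (L*q + L*(-2 - L)) + 16 = 16 + L*q + L*(-2 - L))
198 + c(10, 22)*M = 198 + (16 + 22*10 - 1*22*(2 + 22))*(-113) = 198 + (16 + 220 - 1*22*24)*(-113) = 198 + (16 + 220 - 528)*(-113) = 198 - 292*(-113) = 198 + 32996 = 33194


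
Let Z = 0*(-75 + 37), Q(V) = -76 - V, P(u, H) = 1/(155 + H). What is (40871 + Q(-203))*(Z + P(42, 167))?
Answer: 20499/161 ≈ 127.32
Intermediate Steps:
Z = 0 (Z = 0*(-38) = 0)
(40871 + Q(-203))*(Z + P(42, 167)) = (40871 + (-76 - 1*(-203)))*(0 + 1/(155 + 167)) = (40871 + (-76 + 203))*(0 + 1/322) = (40871 + 127)*(0 + 1/322) = 40998*(1/322) = 20499/161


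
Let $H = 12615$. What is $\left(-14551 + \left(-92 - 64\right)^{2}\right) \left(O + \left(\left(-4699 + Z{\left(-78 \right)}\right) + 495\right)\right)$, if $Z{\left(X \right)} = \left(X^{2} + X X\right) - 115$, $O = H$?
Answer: $200240240$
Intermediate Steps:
$O = 12615$
$Z{\left(X \right)} = -115 + 2 X^{2}$ ($Z{\left(X \right)} = \left(X^{2} + X^{2}\right) - 115 = 2 X^{2} - 115 = -115 + 2 X^{2}$)
$\left(-14551 + \left(-92 - 64\right)^{2}\right) \left(O + \left(\left(-4699 + Z{\left(-78 \right)}\right) + 495\right)\right) = \left(-14551 + \left(-92 - 64\right)^{2}\right) \left(12615 + \left(\left(-4699 - \left(115 - 2 \left(-78\right)^{2}\right)\right) + 495\right)\right) = \left(-14551 + \left(-156\right)^{2}\right) \left(12615 + \left(\left(-4699 + \left(-115 + 2 \cdot 6084\right)\right) + 495\right)\right) = \left(-14551 + 24336\right) \left(12615 + \left(\left(-4699 + \left(-115 + 12168\right)\right) + 495\right)\right) = 9785 \left(12615 + \left(\left(-4699 + 12053\right) + 495\right)\right) = 9785 \left(12615 + \left(7354 + 495\right)\right) = 9785 \left(12615 + 7849\right) = 9785 \cdot 20464 = 200240240$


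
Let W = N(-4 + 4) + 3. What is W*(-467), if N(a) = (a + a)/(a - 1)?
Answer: -1401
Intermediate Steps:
N(a) = 2*a/(-1 + a) (N(a) = (2*a)/(-1 + a) = 2*a/(-1 + a))
W = 3 (W = 2*(-4 + 4)/(-1 + (-4 + 4)) + 3 = 2*0/(-1 + 0) + 3 = 2*0/(-1) + 3 = 2*0*(-1) + 3 = 0 + 3 = 3)
W*(-467) = 3*(-467) = -1401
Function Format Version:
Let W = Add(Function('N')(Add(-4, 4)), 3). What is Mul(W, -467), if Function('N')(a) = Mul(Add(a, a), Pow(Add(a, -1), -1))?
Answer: -1401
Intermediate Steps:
Function('N')(a) = Mul(2, a, Pow(Add(-1, a), -1)) (Function('N')(a) = Mul(Mul(2, a), Pow(Add(-1, a), -1)) = Mul(2, a, Pow(Add(-1, a), -1)))
W = 3 (W = Add(Mul(2, Add(-4, 4), Pow(Add(-1, Add(-4, 4)), -1)), 3) = Add(Mul(2, 0, Pow(Add(-1, 0), -1)), 3) = Add(Mul(2, 0, Pow(-1, -1)), 3) = Add(Mul(2, 0, -1), 3) = Add(0, 3) = 3)
Mul(W, -467) = Mul(3, -467) = -1401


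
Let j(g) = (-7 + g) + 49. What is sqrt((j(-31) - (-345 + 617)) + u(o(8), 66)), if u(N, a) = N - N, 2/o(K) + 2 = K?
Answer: 3*I*sqrt(29) ≈ 16.155*I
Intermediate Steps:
j(g) = 42 + g
o(K) = 2/(-2 + K)
u(N, a) = 0
sqrt((j(-31) - (-345 + 617)) + u(o(8), 66)) = sqrt(((42 - 31) - (-345 + 617)) + 0) = sqrt((11 - 1*272) + 0) = sqrt((11 - 272) + 0) = sqrt(-261 + 0) = sqrt(-261) = 3*I*sqrt(29)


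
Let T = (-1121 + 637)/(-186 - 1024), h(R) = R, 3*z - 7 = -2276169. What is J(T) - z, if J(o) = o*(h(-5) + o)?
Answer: 56903912/75 ≈ 7.5872e+5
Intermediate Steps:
z = -2276162/3 (z = 7/3 + (1/3)*(-2276169) = 7/3 - 758723 = -2276162/3 ≈ -7.5872e+5)
T = 2/5 (T = -484/(-1210) = -484*(-1/1210) = 2/5 ≈ 0.40000)
J(o) = o*(-5 + o)
J(T) - z = 2*(-5 + 2/5)/5 - 1*(-2276162/3) = (2/5)*(-23/5) + 2276162/3 = -46/25 + 2276162/3 = 56903912/75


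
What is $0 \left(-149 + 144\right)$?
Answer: $0$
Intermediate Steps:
$0 \left(-149 + 144\right) = 0 \left(-5\right) = 0$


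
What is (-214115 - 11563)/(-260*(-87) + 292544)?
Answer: -112839/157582 ≈ -0.71607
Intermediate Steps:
(-214115 - 11563)/(-260*(-87) + 292544) = -225678/(22620 + 292544) = -225678/315164 = -225678*1/315164 = -112839/157582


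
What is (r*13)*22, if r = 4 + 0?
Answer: 1144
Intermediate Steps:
r = 4
(r*13)*22 = (4*13)*22 = 52*22 = 1144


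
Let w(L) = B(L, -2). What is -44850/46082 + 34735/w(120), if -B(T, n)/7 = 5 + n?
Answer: -800800060/483861 ≈ -1655.0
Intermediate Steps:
B(T, n) = -35 - 7*n (B(T, n) = -7*(5 + n) = -35 - 7*n)
w(L) = -21 (w(L) = -35 - 7*(-2) = -35 + 14 = -21)
-44850/46082 + 34735/w(120) = -44850/46082 + 34735/(-21) = -44850*1/46082 + 34735*(-1/21) = -22425/23041 - 34735/21 = -800800060/483861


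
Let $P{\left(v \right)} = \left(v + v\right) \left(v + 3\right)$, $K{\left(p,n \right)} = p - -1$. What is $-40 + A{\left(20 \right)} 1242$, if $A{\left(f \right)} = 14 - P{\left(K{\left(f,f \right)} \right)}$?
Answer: $-1234588$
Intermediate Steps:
$K{\left(p,n \right)} = 1 + p$ ($K{\left(p,n \right)} = p + 1 = 1 + p$)
$P{\left(v \right)} = 2 v \left(3 + v\right)$
$A{\left(f \right)} = 14 - 2 \left(1 + f\right) \left(4 + f\right)$ ($A{\left(f \right)} = 14 - 2 \left(1 + f\right) \left(3 + \left(1 + f\right)\right) = 14 - 2 \left(1 + f\right) \left(4 + f\right)$)
$-40 + A{\left(20 \right)} 1242 = -40 + \left(14 - 2 \left(1 + 20\right) \left(4 + 20\right)\right) 1242 = -40 + \left(14 - 42 \cdot 24\right) 1242 = -40 + \left(14 - 1008\right) 1242 = -40 - 1234548 = -1234588$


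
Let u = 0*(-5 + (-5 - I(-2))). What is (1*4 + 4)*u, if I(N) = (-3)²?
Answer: 0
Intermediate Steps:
I(N) = 9
u = 0 (u = 0*(-5 + (-5 - 1*9)) = 0*(-5 + (-5 - 9)) = 0*(-5 - 14) = 0*(-19) = 0)
(1*4 + 4)*u = (1*4 + 4)*0 = (4 + 4)*0 = 8*0 = 0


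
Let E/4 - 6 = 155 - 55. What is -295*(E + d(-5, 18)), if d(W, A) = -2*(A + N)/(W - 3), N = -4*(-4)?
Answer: -255175/2 ≈ -1.2759e+5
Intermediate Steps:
N = 16
d(W, A) = -2*(16 + A)/(-3 + W) (d(W, A) = -2*(A + 16)/(W - 3) = -2*(16 + A)/(-3 + W))
E = 424 (E = 24 + 4*(155 - 55) = 24 + 4*100 = 24 + 400 = 424)
-295*(E + d(-5, 18)) = -295*(424 + 2*(-16 - 1*18)/(-3 - 5)) = -295*(424 + 2*(-16 - 18)/(-8)) = -295*(424 + 2*(-⅛)*(-34)) = -295*(424 + 17/2) = -295*865/2 = -255175/2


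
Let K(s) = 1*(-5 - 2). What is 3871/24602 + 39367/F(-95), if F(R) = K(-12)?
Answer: -968479837/172214 ≈ -5623.7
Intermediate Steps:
K(s) = -7 (K(s) = 1*(-7) = -7)
F(R) = -7
3871/24602 + 39367/F(-95) = 3871/24602 + 39367/(-7) = 3871*(1/24602) + 39367*(-1/7) = 3871/24602 - 39367/7 = -968479837/172214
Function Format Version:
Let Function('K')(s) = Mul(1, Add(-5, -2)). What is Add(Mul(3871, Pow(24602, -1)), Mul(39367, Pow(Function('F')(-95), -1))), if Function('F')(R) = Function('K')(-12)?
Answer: Rational(-968479837, 172214) ≈ -5623.7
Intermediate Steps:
Function('K')(s) = -7 (Function('K')(s) = Mul(1, -7) = -7)
Function('F')(R) = -7
Add(Mul(3871, Pow(24602, -1)), Mul(39367, Pow(Function('F')(-95), -1))) = Add(Mul(3871, Pow(24602, -1)), Mul(39367, Pow(-7, -1))) = Add(Mul(3871, Rational(1, 24602)), Mul(39367, Rational(-1, 7))) = Add(Rational(3871, 24602), Rational(-39367, 7)) = Rational(-968479837, 172214)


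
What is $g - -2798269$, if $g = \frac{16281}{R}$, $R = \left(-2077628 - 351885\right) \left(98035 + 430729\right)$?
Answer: $\frac{53653216765372081}{19173716596} \approx 2.7983 \cdot 10^{6}$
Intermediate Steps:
$R = -1284639011932$ ($R = \left(-2429513\right) 528764 = -1284639011932$)
$g = - \frac{243}{19173716596}$ ($g = \frac{16281}{-1284639011932} = 16281 \left(- \frac{1}{1284639011932}\right) = - \frac{243}{19173716596} \approx -1.2674 \cdot 10^{-8}$)
$g - -2798269 = - \frac{243}{19173716596} - -2798269 = - \frac{243}{19173716596} + 2798269 = \frac{53653216765372081}{19173716596}$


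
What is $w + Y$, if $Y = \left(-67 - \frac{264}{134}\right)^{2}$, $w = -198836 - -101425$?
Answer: $- \frac{415924338}{4489} \approx -92654.0$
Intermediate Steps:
$w = -97411$ ($w = -198836 + 101425 = -97411$)
$Y = \frac{21353641}{4489}$ ($Y = \left(-67 - \frac{132}{67}\right)^{2} = \left(- \frac{4621}{67}\right)^{2} = \frac{21353641}{4489} \approx 4756.9$)
$w + Y = -97411 + \frac{21353641}{4489} = - \frac{415924338}{4489}$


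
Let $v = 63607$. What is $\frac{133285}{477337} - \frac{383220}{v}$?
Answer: $- \frac{9181432955}{1597998661} \approx -5.7456$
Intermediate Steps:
$\frac{133285}{477337} - \frac{383220}{v} = \frac{133285}{477337} - \frac{383220}{63607} = 133285 \cdot \frac{1}{477337} - \frac{383220}{63607} = \frac{7015}{25123} - \frac{383220}{63607} = - \frac{9181432955}{1597998661}$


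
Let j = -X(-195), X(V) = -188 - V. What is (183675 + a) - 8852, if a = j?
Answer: 174816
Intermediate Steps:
j = -7 (j = -(-188 - 1*(-195)) = -(-188 + 195) = -1*7 = -7)
a = -7
(183675 + a) - 8852 = (183675 - 7) - 8852 = 183668 - 8852 = 174816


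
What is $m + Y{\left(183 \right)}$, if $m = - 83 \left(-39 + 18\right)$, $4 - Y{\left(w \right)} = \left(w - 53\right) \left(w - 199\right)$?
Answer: $3827$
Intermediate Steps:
$Y{\left(w \right)} = 4 - \left(-199 + w\right) \left(-53 + w\right)$ ($Y{\left(w \right)} = 4 - \left(w - 53\right) \left(w - 199\right) = 4 - \left(w - 53\right) \left(-199 + w\right) = 4 - \left(-53 + w\right) \left(-199 + w\right) = 4 - \left(-199 + w\right) \left(-53 + w\right)$)
$m = 1743$ ($m = \left(-83\right) \left(-21\right) = 1743$)
$m + Y{\left(183 \right)} = 1743 - -2084 = 1743 + 2084 = 3827$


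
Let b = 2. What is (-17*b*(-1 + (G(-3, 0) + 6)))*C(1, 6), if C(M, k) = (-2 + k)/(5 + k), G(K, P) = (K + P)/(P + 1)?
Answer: -272/11 ≈ -24.727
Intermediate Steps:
G(K, P) = (K + P)/(1 + P)
C(M, k) = (-2 + k)/(5 + k)
(-17*b*(-1 + (G(-3, 0) + 6)))*C(1, 6) = (-34*(-1 + ((-3 + 0)/(1 + 0) + 6)))*((-2 + 6)/(5 + 6)) = (-34*(-1 + (-3/1 + 6)))*(4/11) = (-34*(-1 + (1*(-3) + 6)))*((1/11)*4) = -34*(-1 + (-3 + 6))*(4/11) = -34*(-1 + 3)*(4/11) = -34*2*(4/11) = -17*4*(4/11) = -68*4/11 = -272/11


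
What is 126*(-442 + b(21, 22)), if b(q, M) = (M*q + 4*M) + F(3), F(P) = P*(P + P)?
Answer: 15876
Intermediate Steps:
F(P) = 2*P**2 (F(P) = P*(2*P) = 2*P**2)
b(q, M) = 18 + 4*M + M*q (b(q, M) = (M*q + 4*M) + 2*3**2 = (4*M + M*q) + 2*9 = (4*M + M*q) + 18 = 18 + 4*M + M*q)
126*(-442 + b(21, 22)) = 126*(-442 + (18 + 4*22 + 22*21)) = 126*(-442 + (18 + 88 + 462)) = 126*(-442 + 568) = 126*126 = 15876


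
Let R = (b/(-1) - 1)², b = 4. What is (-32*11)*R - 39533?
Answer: -48333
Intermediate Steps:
R = 25 (R = (4/(-1) - 1)² = (4*(-1) - 1)² = (-4 - 1)² = (-5)² = 25)
(-32*11)*R - 39533 = -32*11*25 - 39533 = -352*25 - 39533 = -8800 - 39533 = -48333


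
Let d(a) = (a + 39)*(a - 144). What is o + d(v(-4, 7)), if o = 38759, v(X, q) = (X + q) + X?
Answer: 33249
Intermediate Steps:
v(X, q) = q + 2*X
d(a) = (-144 + a)*(39 + a) (d(a) = (39 + a)*(-144 + a) = (-144 + a)*(39 + a))
o + d(v(-4, 7)) = 38759 + (-5616 + (7 + 2*(-4))² - 105*(7 + 2*(-4))) = 38759 + (-5616 + (7 - 8)² - 105*(7 - 8)) = 38759 + (-5616 + (-1)² - 105*(-1)) = 38759 + (-5616 + 1 + 105) = 38759 - 5510 = 33249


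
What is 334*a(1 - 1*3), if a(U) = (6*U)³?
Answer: -577152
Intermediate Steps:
a(U) = 216*U³
334*a(1 - 1*3) = 334*(216*(1 - 1*3)³) = 334*(216*(1 - 3)³) = 334*(216*(-2)³) = 334*(216*(-8)) = 334*(-1728) = -577152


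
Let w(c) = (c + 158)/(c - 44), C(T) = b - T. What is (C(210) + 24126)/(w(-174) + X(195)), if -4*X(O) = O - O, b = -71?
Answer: 2599105/8 ≈ 3.2489e+5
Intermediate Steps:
X(O) = 0 (X(O) = -(O - O)/4 = -1/4*0 = 0)
C(T) = -71 - T
w(c) = (158 + c)/(-44 + c)
(C(210) + 24126)/(w(-174) + X(195)) = ((-71 - 1*210) + 24126)/((158 - 174)/(-44 - 174) + 0) = ((-71 - 210) + 24126)/(-16/(-218) + 0) = (-281 + 24126)/(-1/218*(-16) + 0) = 23845/(8/109 + 0) = 23845/(8/109) = 23845*(109/8) = 2599105/8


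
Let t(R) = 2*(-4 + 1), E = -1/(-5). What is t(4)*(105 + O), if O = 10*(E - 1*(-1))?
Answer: -702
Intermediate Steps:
E = 1/5 (E = -1*(-1/5) = 1/5 ≈ 0.20000)
O = 12 (O = 10*(1/5 - 1*(-1)) = 10*(1/5 + 1) = 10*(6/5) = 12)
t(R) = -6 (t(R) = 2*(-3) = -6)
t(4)*(105 + O) = -6*(105 + 12) = -6*117 = -702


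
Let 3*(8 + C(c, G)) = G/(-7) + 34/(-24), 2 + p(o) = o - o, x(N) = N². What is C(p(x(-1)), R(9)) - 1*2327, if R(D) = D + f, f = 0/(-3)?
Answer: -588647/252 ≈ -2335.9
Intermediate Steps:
f = 0 (f = 0*(-⅓) = 0)
R(D) = D (R(D) = D + 0 = D)
p(o) = -2 (p(o) = -2 + (o - o) = -2 + 0 = -2)
C(c, G) = -305/36 - G/21 (C(c, G) = -8 + (G/(-7) + 34/(-24))/3 = -8 + (G*(-⅐) + 34*(-1/24))/3 = -8 + (-G/7 - 17/12)/3 = -8 + (-17/12 - G/7)/3 = -8 + (-17/36 - G/21) = -305/36 - G/21)
C(p(x(-1)), R(9)) - 1*2327 = (-305/36 - 1/21*9) - 1*2327 = (-305/36 - 3/7) - 2327 = -2243/252 - 2327 = -588647/252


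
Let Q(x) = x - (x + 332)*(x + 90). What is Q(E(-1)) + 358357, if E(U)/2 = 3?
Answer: 325915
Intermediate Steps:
E(U) = 6 (E(U) = 2*3 = 6)
Q(x) = x - (90 + x)*(332 + x) (Q(x) = x - (332 + x)*(90 + x) = x - (90 + x)*(332 + x))
Q(E(-1)) + 358357 = (-29880 - 1*6**2 - 421*6) + 358357 = (-29880 - 1*36 - 2526) + 358357 = (-29880 - 36 - 2526) + 358357 = -32442 + 358357 = 325915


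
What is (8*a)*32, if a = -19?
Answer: -4864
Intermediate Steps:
(8*a)*32 = (8*(-19))*32 = -152*32 = -4864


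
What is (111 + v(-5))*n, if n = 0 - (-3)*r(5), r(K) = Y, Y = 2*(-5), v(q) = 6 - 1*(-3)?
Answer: -3600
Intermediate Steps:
v(q) = 9 (v(q) = 6 + 3 = 9)
Y = -10
r(K) = -10
n = -30 (n = 0 - (-3)*(-10) = 0 - 1*30 = 0 - 30 = -30)
(111 + v(-5))*n = (111 + 9)*(-30) = 120*(-30) = -3600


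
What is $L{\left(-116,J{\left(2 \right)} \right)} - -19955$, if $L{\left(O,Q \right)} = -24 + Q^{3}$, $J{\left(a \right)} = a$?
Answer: $19939$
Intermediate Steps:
$L{\left(-116,J{\left(2 \right)} \right)} - -19955 = \left(-24 + 2^{3}\right) - -19955 = \left(-24 + 8\right) + 19955 = -16 + 19955 = 19939$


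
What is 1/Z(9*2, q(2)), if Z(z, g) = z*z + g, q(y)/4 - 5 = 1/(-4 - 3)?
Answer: 7/2404 ≈ 0.0029118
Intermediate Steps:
q(y) = 136/7 (q(y) = 20 + 4/(-4 - 3) = 20 + 4/(-7) = 20 + 4*(-⅐) = 20 - 4/7 = 136/7)
Z(z, g) = g + z² (Z(z, g) = z² + g = g + z²)
1/Z(9*2, q(2)) = 1/(136/7 + (9*2)²) = 1/(136/7 + 18²) = 1/(136/7 + 324) = 1/(2404/7) = 7/2404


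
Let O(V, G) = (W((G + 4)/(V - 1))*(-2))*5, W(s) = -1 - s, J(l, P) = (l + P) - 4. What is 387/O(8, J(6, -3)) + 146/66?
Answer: 96697/3300 ≈ 29.302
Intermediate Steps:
J(l, P) = -4 + P + l (J(l, P) = (P + l) - 4 = -4 + P + l)
O(V, G) = 10 + 10*(4 + G)/(-1 + V) (O(V, G) = ((-1 - (G + 4)/(V - 1))*(-2))*5 = ((-1 - (4 + G)/(-1 + V))*(-2))*5 = (2 + 2*(4 + G)/(-1 + V))*5 = 10 + 10*(4 + G)/(-1 + V))
387/O(8, J(6, -3)) + 146/66 = 387/((10*(3 + (-4 - 3 + 6) + 8)/(-1 + 8))) + 146/66 = 387/((10*(3 - 1 + 8)/7)) + 146*(1/66) = 387/((10*(⅐)*10)) + 73/33 = 387/(100/7) + 73/33 = 387*(7/100) + 73/33 = 2709/100 + 73/33 = 96697/3300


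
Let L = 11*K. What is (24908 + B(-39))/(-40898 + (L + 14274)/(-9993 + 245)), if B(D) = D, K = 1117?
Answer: -242423012/398700265 ≈ -0.60803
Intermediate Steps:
L = 12287 (L = 11*1117 = 12287)
(24908 + B(-39))/(-40898 + (L + 14274)/(-9993 + 245)) = (24908 - 39)/(-40898 + (12287 + 14274)/(-9993 + 245)) = 24869/(-40898 + 26561/(-9748)) = 24869/(-40898 + 26561*(-1/9748)) = 24869/(-40898 - 26561/9748) = 24869/(-398700265/9748) = 24869*(-9748/398700265) = -242423012/398700265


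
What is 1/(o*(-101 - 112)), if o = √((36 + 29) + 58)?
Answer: -√123/26199 ≈ -0.00042332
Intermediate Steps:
o = √123 (o = √(65 + 58) = √123 ≈ 11.091)
1/(o*(-101 - 112)) = 1/(√123*(-101 - 112)) = 1/(√123*(-213)) = 1/(-213*√123) = -√123/26199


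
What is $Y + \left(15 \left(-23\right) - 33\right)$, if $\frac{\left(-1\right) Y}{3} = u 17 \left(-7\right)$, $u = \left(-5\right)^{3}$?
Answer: $-45003$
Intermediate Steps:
$u = -125$
$Y = -44625$ ($Y = - 3 \left(-125\right) 17 \left(-7\right) = - 3 \left(\left(-2125\right) \left(-7\right)\right) = \left(-3\right) 14875 = -44625$)
$Y + \left(15 \left(-23\right) - 33\right) = -44625 + \left(15 \left(-23\right) - 33\right) = -44625 - 378 = -45003$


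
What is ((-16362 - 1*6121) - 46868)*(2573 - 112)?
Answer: -170672811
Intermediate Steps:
((-16362 - 1*6121) - 46868)*(2573 - 112) = ((-16362 - 6121) - 46868)*2461 = (-22483 - 46868)*2461 = -69351*2461 = -170672811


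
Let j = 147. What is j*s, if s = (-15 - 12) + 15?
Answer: -1764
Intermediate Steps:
s = -12 (s = -27 + 15 = -12)
j*s = 147*(-12) = -1764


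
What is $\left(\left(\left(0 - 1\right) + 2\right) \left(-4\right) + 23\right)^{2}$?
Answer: $361$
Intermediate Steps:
$\left(\left(\left(0 - 1\right) + 2\right) \left(-4\right) + 23\right)^{2} = \left(\left(-1 + 2\right) \left(-4\right) + 23\right)^{2} = \left(1 \left(-4\right) + 23\right)^{2} = \left(-4 + 23\right)^{2} = 19^{2} = 361$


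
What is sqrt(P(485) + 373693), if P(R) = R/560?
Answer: sqrt(292975991)/28 ≈ 611.30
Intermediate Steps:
P(R) = R/560 (P(R) = R*(1/560) = R/560)
sqrt(P(485) + 373693) = sqrt((1/560)*485 + 373693) = sqrt(97/112 + 373693) = sqrt(41853713/112) = sqrt(292975991)/28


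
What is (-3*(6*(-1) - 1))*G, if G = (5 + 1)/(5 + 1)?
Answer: 21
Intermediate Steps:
G = 1 (G = 6/6 = 6*(⅙) = 1)
(-3*(6*(-1) - 1))*G = -3*(6*(-1) - 1)*1 = -3*(-6 - 1)*1 = -3*(-7)*1 = 21*1 = 21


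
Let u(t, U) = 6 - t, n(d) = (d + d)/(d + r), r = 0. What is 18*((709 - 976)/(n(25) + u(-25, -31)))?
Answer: -1602/11 ≈ -145.64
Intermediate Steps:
n(d) = 2 (n(d) = (d + d)/(d + 0) = (2*d)/d = 2)
18*((709 - 976)/(n(25) + u(-25, -31))) = 18*((709 - 976)/(2 + (6 - 1*(-25)))) = 18*(-267/(2 + (6 + 25))) = 18*(-267/(2 + 31)) = 18*(-267/33) = 18*(-267*1/33) = 18*(-89/11) = -1602/11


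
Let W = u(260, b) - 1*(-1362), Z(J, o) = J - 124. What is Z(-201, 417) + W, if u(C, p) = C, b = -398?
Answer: 1297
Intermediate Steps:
Z(J, o) = -124 + J
W = 1622 (W = 260 - 1*(-1362) = 260 + 1362 = 1622)
Z(-201, 417) + W = (-124 - 201) + 1622 = -325 + 1622 = 1297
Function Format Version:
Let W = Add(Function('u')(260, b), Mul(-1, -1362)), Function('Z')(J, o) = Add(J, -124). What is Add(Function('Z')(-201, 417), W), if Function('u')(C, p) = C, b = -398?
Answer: 1297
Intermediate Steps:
Function('Z')(J, o) = Add(-124, J)
W = 1622 (W = Add(260, Mul(-1, -1362)) = Add(260, 1362) = 1622)
Add(Function('Z')(-201, 417), W) = Add(Add(-124, -201), 1622) = Add(-325, 1622) = 1297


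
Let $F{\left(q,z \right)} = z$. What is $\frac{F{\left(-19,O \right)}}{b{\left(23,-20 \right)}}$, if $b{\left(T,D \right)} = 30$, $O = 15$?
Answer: $\frac{1}{2} \approx 0.5$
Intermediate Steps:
$\frac{F{\left(-19,O \right)}}{b{\left(23,-20 \right)}} = \frac{15}{30} = 15 \cdot \frac{1}{30} = \frac{1}{2}$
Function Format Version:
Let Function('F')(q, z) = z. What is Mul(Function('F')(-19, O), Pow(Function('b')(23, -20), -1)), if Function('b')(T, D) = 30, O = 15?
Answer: Rational(1, 2) ≈ 0.50000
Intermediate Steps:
Mul(Function('F')(-19, O), Pow(Function('b')(23, -20), -1)) = Mul(15, Pow(30, -1)) = Mul(15, Rational(1, 30)) = Rational(1, 2)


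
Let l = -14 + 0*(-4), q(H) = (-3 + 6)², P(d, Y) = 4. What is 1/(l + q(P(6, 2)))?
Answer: -⅕ ≈ -0.20000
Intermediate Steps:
q(H) = 9 (q(H) = 3² = 9)
l = -14 (l = -14 + 0 = -14)
1/(l + q(P(6, 2))) = 1/(-14 + 9) = 1/(-5) = -⅕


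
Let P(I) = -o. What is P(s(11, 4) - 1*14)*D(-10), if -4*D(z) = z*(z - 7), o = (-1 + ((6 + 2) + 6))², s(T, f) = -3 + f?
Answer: 14365/2 ≈ 7182.5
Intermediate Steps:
o = 169 (o = (-1 + (8 + 6))² = (-1 + 14)² = 13² = 169)
D(z) = -z*(-7 + z)/4 (D(z) = -z*(z - 7)/4 = -z*(-7 + z)/4)
P(I) = -169 (P(I) = -1*169 = -169)
P(s(11, 4) - 1*14)*D(-10) = -169*(-10)*(7 - 1*(-10))/4 = -169*(-10)*(7 + 10)/4 = -169*(-10)*17/4 = -169*(-85/2) = 14365/2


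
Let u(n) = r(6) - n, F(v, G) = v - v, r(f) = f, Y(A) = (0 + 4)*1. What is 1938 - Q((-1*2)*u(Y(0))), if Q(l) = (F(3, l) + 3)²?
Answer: 1929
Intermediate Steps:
Y(A) = 4 (Y(A) = 4*1 = 4)
F(v, G) = 0
u(n) = 6 - n
Q(l) = 9 (Q(l) = (0 + 3)² = 3² = 9)
1938 - Q((-1*2)*u(Y(0))) = 1938 - 1*9 = 1938 - 9 = 1929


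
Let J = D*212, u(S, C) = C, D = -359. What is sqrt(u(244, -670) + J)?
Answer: I*sqrt(76778) ≈ 277.09*I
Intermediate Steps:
J = -76108 (J = -359*212 = -76108)
sqrt(u(244, -670) + J) = sqrt(-670 - 76108) = sqrt(-76778) = I*sqrt(76778)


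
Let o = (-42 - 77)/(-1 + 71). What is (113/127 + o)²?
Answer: 1058841/1612900 ≈ 0.65648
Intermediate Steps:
o = -17/10 (o = -119/70 = -119*1/70 = -17/10 ≈ -1.7000)
(113/127 + o)² = (113/127 - 17/10)² = (-1029/1270)² = 1058841/1612900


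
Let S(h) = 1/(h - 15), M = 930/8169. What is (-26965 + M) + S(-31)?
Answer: -3377570433/125258 ≈ -26965.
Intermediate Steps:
M = 310/2723 (M = 930*(1/8169) = 310/2723 ≈ 0.11384)
S(h) = 1/(-15 + h)
(-26965 + M) + S(-31) = (-26965 + 310/2723) + 1/(-15 - 31) = -73425385/2723 + 1/(-46) = -73425385/2723 - 1/46 = -3377570433/125258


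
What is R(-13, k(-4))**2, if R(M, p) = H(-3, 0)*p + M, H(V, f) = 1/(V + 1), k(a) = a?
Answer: 121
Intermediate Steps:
H(V, f) = 1/(1 + V)
R(M, p) = M - p/2 (R(M, p) = p/(1 - 3) + M = p/(-2) + M = -p/2 + M = M - p/2)
R(-13, k(-4))**2 = (-13 - 1/2*(-4))**2 = (-13 + 2)**2 = (-11)**2 = 121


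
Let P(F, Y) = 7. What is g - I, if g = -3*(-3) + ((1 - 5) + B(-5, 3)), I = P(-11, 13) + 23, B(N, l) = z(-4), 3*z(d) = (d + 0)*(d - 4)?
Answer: -43/3 ≈ -14.333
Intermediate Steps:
z(d) = d*(-4 + d)/3 (z(d) = ((d + 0)*(d - 4))/3 = (d*(-4 + d))/3 = d*(-4 + d)/3)
B(N, l) = 32/3 (B(N, l) = (⅓)*(-4)*(-4 - 4) = (⅓)*(-4)*(-8) = 32/3)
I = 30 (I = 7 + 23 = 30)
g = 47/3 (g = -3*(-3) + ((1 - 5) + 32/3) = 9 + (-4 + 32/3) = 9 + 20/3 = 47/3 ≈ 15.667)
g - I = 47/3 - 1*30 = 47/3 - 30 = -43/3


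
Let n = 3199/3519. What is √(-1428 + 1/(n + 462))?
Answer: I*√3789286610633349/1628977 ≈ 37.789*I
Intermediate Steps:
n = 3199/3519 (n = 3199*(1/3519) = 3199/3519 ≈ 0.90907)
√(-1428 + 1/(n + 462)) = √(-1428 + 1/(3199/3519 + 462)) = √(-1428 + 1/(1628977/3519)) = √(-1428 + 3519/1628977) = √(-2326175637/1628977) = I*√3789286610633349/1628977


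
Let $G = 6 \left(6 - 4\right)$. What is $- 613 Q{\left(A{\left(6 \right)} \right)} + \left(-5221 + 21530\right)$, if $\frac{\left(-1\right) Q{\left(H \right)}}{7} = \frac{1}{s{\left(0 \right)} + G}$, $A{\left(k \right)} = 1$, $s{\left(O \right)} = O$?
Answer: $\frac{199999}{12} \approx 16667.0$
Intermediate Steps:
$G = 12$ ($G = 6 \cdot 2 = 12$)
$Q{\left(H \right)} = - \frac{7}{12}$ ($Q{\left(H \right)} = - \frac{7}{0 + 12} = - \frac{7}{12}$)
$- 613 Q{\left(A{\left(6 \right)} \right)} + \left(-5221 + 21530\right) = \left(-613\right) \left(- \frac{7}{12}\right) + \left(-5221 + 21530\right) = \frac{4291}{12} + 16309 = \frac{199999}{12}$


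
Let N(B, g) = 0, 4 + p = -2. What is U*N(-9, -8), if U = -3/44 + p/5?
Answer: 0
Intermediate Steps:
p = -6 (p = -4 - 2 = -6)
U = -279/220 (U = -3/44 - 6/5 = -279/220 ≈ -1.2682)
U*N(-9, -8) = -279/220*0 = 0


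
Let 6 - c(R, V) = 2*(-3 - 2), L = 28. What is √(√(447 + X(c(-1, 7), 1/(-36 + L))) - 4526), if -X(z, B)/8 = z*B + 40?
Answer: √(-4526 + √143) ≈ 67.187*I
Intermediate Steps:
c(R, V) = 16 (c(R, V) = 6 - 2*(-3 - 2) = 6 - 2*(-5) = 6 - 1*(-10) = 6 + 10 = 16)
X(z, B) = -320 - 8*B*z (X(z, B) = -8*(z*B + 40) = -8*(B*z + 40) = -8*(40 + B*z) = -320 - 8*B*z)
√(√(447 + X(c(-1, 7), 1/(-36 + L))) - 4526) = √(√(447 + (-320 - 8*16/(-36 + 28))) - 4526) = √(√(447 + (-320 - 8*16/(-8))) - 4526) = √(√(447 + (-320 - 8*(-⅛)*16)) - 4526) = √(√(447 + (-320 + 16)) - 4526) = √(√(447 - 304) - 4526) = √(√143 - 4526) = √(-4526 + √143)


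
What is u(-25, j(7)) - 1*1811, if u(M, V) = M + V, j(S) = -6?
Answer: -1842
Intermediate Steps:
u(-25, j(7)) - 1*1811 = (-25 - 6) - 1*1811 = -31 - 1811 = -1842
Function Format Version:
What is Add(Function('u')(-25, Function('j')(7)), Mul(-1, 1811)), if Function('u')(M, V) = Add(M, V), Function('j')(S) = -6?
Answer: -1842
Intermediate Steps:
Add(Function('u')(-25, Function('j')(7)), Mul(-1, 1811)) = Add(Add(-25, -6), Mul(-1, 1811)) = Add(-31, -1811) = -1842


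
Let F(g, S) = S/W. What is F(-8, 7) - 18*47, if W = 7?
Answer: -845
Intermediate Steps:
F(g, S) = S/7
F(-8, 7) - 18*47 = (1/7)*7 - 18*47 = 1 - 846 = -845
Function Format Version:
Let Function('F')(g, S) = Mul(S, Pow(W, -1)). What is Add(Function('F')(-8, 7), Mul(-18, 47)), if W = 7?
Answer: -845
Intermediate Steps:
Function('F')(g, S) = Mul(Rational(1, 7), S) (Function('F')(g, S) = Mul(S, Pow(7, -1)) = Mul(S, Rational(1, 7)) = Mul(Rational(1, 7), S))
Add(Function('F')(-8, 7), Mul(-18, 47)) = Add(Mul(Rational(1, 7), 7), Mul(-18, 47)) = Add(1, -846) = -845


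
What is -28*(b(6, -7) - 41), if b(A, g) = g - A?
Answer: 1512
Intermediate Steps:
-28*(b(6, -7) - 41) = -28*((-7 - 1*6) - 41) = -28*((-7 - 6) - 41) = -28*(-13 - 41) = -28*(-54) = 1512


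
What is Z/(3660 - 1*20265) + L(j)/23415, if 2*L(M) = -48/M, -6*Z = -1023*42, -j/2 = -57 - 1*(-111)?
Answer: -745205/1728027 ≈ -0.43125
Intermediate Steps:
j = -108 (j = -2*(-57 - 1*(-111)) = -2*(-57 + 111) = -2*54 = -108)
Z = 7161 (Z = -(-341)*42/2 = -1/6*(-42966) = 7161)
L(M) = -24/M (L(M) = (-48/M)/2 = -24/M)
Z/(3660 - 1*20265) + L(j)/23415 = 7161/(3660 - 1*20265) - 24/(-108)/23415 = 7161/(3660 - 20265) - 24*(-1/108)*(1/23415) = 7161/(-16605) + (2/9)*(1/23415) = 7161*(-1/16605) + 2/210735 = -2387/5535 + 2/210735 = -745205/1728027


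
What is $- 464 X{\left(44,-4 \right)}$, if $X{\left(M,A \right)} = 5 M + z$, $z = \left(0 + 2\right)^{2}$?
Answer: $-103936$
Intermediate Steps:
$z = 4$ ($z = 2^{2} = 4$)
$X{\left(M,A \right)} = 4 + 5 M$ ($X{\left(M,A \right)} = 5 M + 4 = 4 + 5 M$)
$- 464 X{\left(44,-4 \right)} = - 464 \left(4 + 5 \cdot 44\right) = - 464 \left(4 + 220\right) = \left(-464\right) 224 = -103936$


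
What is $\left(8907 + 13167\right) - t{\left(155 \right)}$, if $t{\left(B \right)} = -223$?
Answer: $22297$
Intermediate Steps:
$\left(8907 + 13167\right) - t{\left(155 \right)} = \left(8907 + 13167\right) - -223 = 22074 + 223 = 22297$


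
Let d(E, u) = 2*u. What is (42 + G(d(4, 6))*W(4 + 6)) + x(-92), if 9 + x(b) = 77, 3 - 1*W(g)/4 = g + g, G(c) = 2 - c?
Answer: 790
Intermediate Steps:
W(g) = 12 - 8*g (W(g) = 12 - 4*(g + g) = 12 - 8*g)
x(b) = 68 (x(b) = -9 + 77 = 68)
(42 + G(d(4, 6))*W(4 + 6)) + x(-92) = (42 + (2 - 2*6)*(12 - 8*(4 + 6))) + 68 = (42 + (2 - 1*12)*(12 - 8*10)) + 68 = (42 + (2 - 12)*(12 - 80)) + 68 = (42 - 10*(-68)) + 68 = (42 + 680) + 68 = 722 + 68 = 790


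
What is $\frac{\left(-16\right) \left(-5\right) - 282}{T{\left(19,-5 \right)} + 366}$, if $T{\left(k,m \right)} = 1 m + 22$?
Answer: $- \frac{202}{383} \approx -0.52742$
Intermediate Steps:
$T{\left(k,m \right)} = 22 + m$ ($T{\left(k,m \right)} = m + 22 = 22 + m$)
$\frac{\left(-16\right) \left(-5\right) - 282}{T{\left(19,-5 \right)} + 366} = \frac{\left(-16\right) \left(-5\right) - 282}{\left(22 - 5\right) + 366} = \frac{80 - 282}{17 + 366} = - \frac{202}{383}$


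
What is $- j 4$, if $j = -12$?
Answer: $48$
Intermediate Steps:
$- j 4 = \left(-1\right) \left(-12\right) 4 = 12 \cdot 4 = 48$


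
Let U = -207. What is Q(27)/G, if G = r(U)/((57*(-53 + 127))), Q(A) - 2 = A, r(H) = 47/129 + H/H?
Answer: 7889769/88 ≈ 89657.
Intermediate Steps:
r(H) = 176/129 (r(H) = 47*(1/129) + 1 = 47/129 + 1 = 176/129)
Q(A) = 2 + A
G = 88/272061 (G = 176/(129*((57*(-53 + 127)))) = 176/(129*((57*74))) = (176/129)/4218 = (176/129)*(1/4218) = 88/272061 ≈ 0.00032346)
Q(27)/G = (2 + 27)/(88/272061) = 29*(272061/88) = 7889769/88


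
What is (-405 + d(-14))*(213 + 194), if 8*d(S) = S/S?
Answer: -1318273/8 ≈ -1.6478e+5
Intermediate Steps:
d(S) = 1/8 (d(S) = (S/S)/8 = (1/8)*1 = 1/8)
(-405 + d(-14))*(213 + 194) = (-405 + 1/8)*(213 + 194) = -3239/8*407 = -1318273/8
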